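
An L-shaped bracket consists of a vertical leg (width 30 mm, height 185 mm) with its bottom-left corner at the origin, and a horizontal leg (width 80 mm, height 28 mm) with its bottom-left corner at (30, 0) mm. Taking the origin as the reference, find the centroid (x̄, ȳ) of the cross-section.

x̄ = 30.82 mm, ȳ = 69.93 mm

Part | A | x̄ᵢ | ȳᵢ | A·x̄ᵢ | A·ȳᵢ
vertical leg | 5550.00 | 15.00 | 92.50 | 83250.00 | 513375.00
horizontal leg | 2240.00 | 70.00 | 14.00 | 156800.00 | 31360.00
Σ | 7790.00 |  |  | 240050.00 | 544735.00
x̄ = 240050.00 / 7790.00 = 30.82 mm
ȳ = 544735.00 / 7790.00 = 69.93 mm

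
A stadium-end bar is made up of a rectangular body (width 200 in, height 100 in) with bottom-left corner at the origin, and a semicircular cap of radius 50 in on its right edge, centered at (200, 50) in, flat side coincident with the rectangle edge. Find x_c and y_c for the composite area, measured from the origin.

x_c = 119.90 in, y_c = 50.00 in

rectangular body: A = 200 × 100 = 20000.00, centroid at (100.00, 50.00).
semicircular end: A = ½π·50² = 3926.99, centroid at (221.22, 50.00).
ΣA = 23926.99 in²
ΣAx_c = (20000.00)(100.00) + (3926.99)(221.22) = 2868731.50 in³
ΣAy_c = (20000.00)(50.00) + (3926.99)(50.00) = 1196349.54 in³
x_c = 2868731.50 / 23926.99 = 119.90 in
y_c = 1196349.54 / 23926.99 = 50.00 in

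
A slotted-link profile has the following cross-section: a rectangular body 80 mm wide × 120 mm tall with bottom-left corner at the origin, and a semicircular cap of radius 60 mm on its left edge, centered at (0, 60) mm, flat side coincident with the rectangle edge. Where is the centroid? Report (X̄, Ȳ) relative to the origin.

rectangular body: A = 80 × 120 = 9600.00, centroid at (40.00, 60.00).
semicircular end: A = ½π·60² = 5654.87, centroid at (-25.46, 60.00).
ΣA = 15254.87 mm²
ΣAX̄ = (9600.00)(40.00) + (5654.87)(-25.46) = 240000.00 mm³
ΣAȲ = (9600.00)(60.00) + (5654.87)(60.00) = 915292.01 mm³
X̄ = 240000.00 / 15254.87 = 15.73 mm
Ȳ = 915292.01 / 15254.87 = 60.00 mm

X̄ = 15.73 mm, Ȳ = 60.00 mm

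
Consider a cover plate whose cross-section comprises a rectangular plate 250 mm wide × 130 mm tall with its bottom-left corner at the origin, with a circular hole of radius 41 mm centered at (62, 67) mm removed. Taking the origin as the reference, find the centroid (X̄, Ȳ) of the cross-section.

X̄ = 137.22 mm, Ȳ = 64.61 mm

plate: A = 250 × 130 = 32500.00, centroid at (125.00, 65.00).
hole: A = −π·41² = -5281.02, centroid at (62.00, 67.00).
ΣA = 27218.98 mm²
ΣAX̄ = (32500.00)(125.00) + (-5281.02)(62.00) = 3735076.93 mm³
ΣAȲ = (32500.00)(65.00) + (-5281.02)(67.00) = 1758671.84 mm³
X̄ = 3735076.93 / 27218.98 = 137.22 mm
Ȳ = 1758671.84 / 27218.98 = 64.61 mm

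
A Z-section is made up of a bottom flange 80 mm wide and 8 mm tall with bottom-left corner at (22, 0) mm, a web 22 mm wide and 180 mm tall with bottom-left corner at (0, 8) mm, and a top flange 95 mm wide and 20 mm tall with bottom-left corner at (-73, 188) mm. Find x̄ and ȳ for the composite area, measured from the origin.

x̄ = 5.35 mm, ȳ = 117.98 mm

bottom flange: A = 80 × 8 = 640.00, centroid at (62.00, 4.00).
web: A = 22 × 180 = 3960.00, centroid at (11.00, 98.00).
top flange: A = 95 × 20 = 1900.00, centroid at (-25.50, 198.00).
ΣA = 6500.00 mm²
ΣAx̄ = (640.00)(62.00) + (3960.00)(11.00) + (1900.00)(-25.50) = 34790.00 mm³
ΣAȳ = (640.00)(4.00) + (3960.00)(98.00) + (1900.00)(198.00) = 766840.00 mm³
x̄ = 34790.00 / 6500.00 = 5.35 mm
ȳ = 766840.00 / 6500.00 = 117.98 mm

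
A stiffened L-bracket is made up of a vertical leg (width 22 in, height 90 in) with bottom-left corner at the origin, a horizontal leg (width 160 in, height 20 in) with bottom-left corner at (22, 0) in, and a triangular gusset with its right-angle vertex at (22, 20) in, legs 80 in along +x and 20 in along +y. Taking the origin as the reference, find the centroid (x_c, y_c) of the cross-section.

x_c = 64.73 in, y_c = 23.82 in

vertical leg: A = 22 × 90 = 1980.00, centroid at (11.00, 45.00).
horizontal leg: A = 160 × 20 = 3200.00, centroid at (102.00, 10.00).
gusset: A = ½·80·20 = 800.00, centroid at (48.67, 26.67).
ΣA = 5980.00 in², ΣAx_c = 387113.33 in³, ΣAy_c = 142433.33 in³.
x_c = 387113.33/5980.00 = 64.73 in; y_c = 142433.33/5980.00 = 23.82 in.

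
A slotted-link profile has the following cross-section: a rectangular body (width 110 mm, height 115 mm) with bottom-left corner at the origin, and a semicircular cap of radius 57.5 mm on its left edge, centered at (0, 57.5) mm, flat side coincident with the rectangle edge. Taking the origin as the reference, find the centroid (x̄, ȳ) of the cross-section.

x̄ = 31.89 mm, ȳ = 57.50 mm

rectangular body: A = 110 × 115 = 12650.00, centroid at (55.00, 57.50).
semicircular end: A = ½π·57.5² = 5193.45, centroid at (-24.40, 57.50).
ΣA = 17843.45 mm²
ΣAx̄ = (12650.00)(55.00) + (5193.45)(-24.40) = 569010.42 mm³
ΣAȳ = (12650.00)(57.50) + (5193.45)(57.50) = 1025998.11 mm³
x̄ = 569010.42 / 17843.45 = 31.89 mm
ȳ = 1025998.11 / 17843.45 = 57.50 mm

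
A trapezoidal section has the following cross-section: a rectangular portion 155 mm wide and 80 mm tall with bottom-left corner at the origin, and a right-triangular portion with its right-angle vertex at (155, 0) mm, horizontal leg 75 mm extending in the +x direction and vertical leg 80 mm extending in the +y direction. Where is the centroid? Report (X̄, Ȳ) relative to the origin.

X̄ = 97.47 mm, Ȳ = 37.40 mm

rectangular portion: A = 155 × 80 = 12400.00, centroid at (77.50, 40.00).
triangular portion: A = ½·75·80 = 3000.00, centroid at (180.00, 26.67).
ΣA = 15400.00 mm²
ΣAX̄ = (12400.00)(77.50) + (3000.00)(180.00) = 1501000.00 mm³
ΣAȲ = (12400.00)(40.00) + (3000.00)(26.67) = 576000.00 mm³
X̄ = 1501000.00 / 15400.00 = 97.47 mm
Ȳ = 576000.00 / 15400.00 = 37.40 mm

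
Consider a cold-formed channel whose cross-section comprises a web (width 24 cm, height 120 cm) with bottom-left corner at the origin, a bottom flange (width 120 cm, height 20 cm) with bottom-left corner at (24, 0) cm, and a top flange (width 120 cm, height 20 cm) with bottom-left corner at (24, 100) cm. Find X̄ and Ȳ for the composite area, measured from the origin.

X̄ = 57.00 cm, Ȳ = 60.00 cm

web: A = 24 × 120 = 2880.00, centroid at (12.00, 60.00).
bottom flange: A = 120 × 20 = 2400.00, centroid at (84.00, 10.00).
top flange: A = 120 × 20 = 2400.00, centroid at (84.00, 110.00).
ΣA = 7680.00 cm², ΣAX̄ = 437760.00 cm³, ΣAȲ = 460800.00 cm³.
X̄ = 437760.00/7680.00 = 57.00 cm; Ȳ = 460800.00/7680.00 = 60.00 cm.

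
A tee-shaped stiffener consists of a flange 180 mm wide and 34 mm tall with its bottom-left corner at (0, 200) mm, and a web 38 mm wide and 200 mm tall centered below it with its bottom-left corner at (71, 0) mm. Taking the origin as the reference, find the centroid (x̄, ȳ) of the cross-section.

x̄ = 90.00 mm, ȳ = 152.19 mm

web: A = 38 × 200 = 7600.00, centroid at (90.00, 100.00).
flange: A = 180 × 34 = 6120.00, centroid at (90.00, 217.00).
ΣA = 13720.00 mm²
ΣAx̄ = (7600.00)(90.00) + (6120.00)(90.00) = 1234800.00 mm³
ΣAȳ = (7600.00)(100.00) + (6120.00)(217.00) = 2088040.00 mm³
x̄ = 1234800.00 / 13720.00 = 90.00 mm
ȳ = 2088040.00 / 13720.00 = 152.19 mm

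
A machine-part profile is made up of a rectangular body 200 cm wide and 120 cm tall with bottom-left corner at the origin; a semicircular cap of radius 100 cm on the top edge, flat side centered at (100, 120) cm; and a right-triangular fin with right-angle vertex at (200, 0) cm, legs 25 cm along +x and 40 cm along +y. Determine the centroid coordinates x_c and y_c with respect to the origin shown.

rectangular body: A = 200 × 120 = 24000.00, centroid at (100.00, 60.00).
semicircular top: A = ½π·100² = 15707.96, centroid at (100.00, 162.44).
triangular fin: A = ½·25·40 = 500.00, centroid at (208.33, 13.33).
ΣA = 40207.96 cm²
ΣAx_c = (24000.00)(100.00) + (15707.96)(100.00) + (500.00)(208.33) = 4074962.99 cm³
ΣAy_c = (24000.00)(60.00) + (15707.96)(162.44) + (500.00)(13.33) = 3998288.93 cm³
x_c = 4074962.99 / 40207.96 = 101.35 cm
y_c = 3998288.93 / 40207.96 = 99.44 cm

x_c = 101.35 cm, y_c = 99.44 cm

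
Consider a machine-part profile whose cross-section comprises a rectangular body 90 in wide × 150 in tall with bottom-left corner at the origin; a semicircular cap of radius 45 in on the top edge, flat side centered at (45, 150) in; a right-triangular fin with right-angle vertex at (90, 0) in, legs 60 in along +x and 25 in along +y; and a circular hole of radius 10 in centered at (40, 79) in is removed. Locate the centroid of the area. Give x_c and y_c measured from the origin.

rectangular body: A = 90 × 150 = 13500.00, centroid at (45.00, 75.00).
semicircular top: A = ½π·45² = 3180.86, centroid at (45.00, 169.10).
triangular fin: A = ½·60·25 = 750.00, centroid at (110.00, 8.33).
hole: A = −π·10² = -314.16, centroid at (40.00, 79.00).
ΣA = 17116.70 in², ΣAx_c = 820572.44 in³, ΣAy_c = 1531810.80 in³.
x_c = 820572.44/17116.70 = 47.94 in; y_c = 1531810.80/17116.70 = 89.49 in.

x_c = 47.94 in, y_c = 89.49 in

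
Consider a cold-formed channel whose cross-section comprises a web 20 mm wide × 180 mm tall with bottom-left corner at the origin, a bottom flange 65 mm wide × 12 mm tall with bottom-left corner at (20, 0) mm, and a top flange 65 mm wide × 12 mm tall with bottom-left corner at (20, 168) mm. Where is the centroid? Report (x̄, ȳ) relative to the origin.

x̄ = 22.85 mm, ȳ = 90.00 mm

web: A = 20 × 180 = 3600.00, centroid at (10.00, 90.00).
bottom flange: A = 65 × 12 = 780.00, centroid at (52.50, 6.00).
top flange: A = 65 × 12 = 780.00, centroid at (52.50, 174.00).
ΣA = 5160.00 mm², ΣAx̄ = 117900.00 mm³, ΣAȳ = 464400.00 mm³.
x̄ = 117900.00/5160.00 = 22.85 mm; ȳ = 464400.00/5160.00 = 90.00 mm.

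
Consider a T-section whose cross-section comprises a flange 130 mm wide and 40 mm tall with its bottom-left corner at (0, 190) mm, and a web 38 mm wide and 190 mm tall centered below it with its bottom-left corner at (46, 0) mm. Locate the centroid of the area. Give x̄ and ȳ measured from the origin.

x̄ = 65.00 mm, ȳ = 143.15 mm

Part | A | x̄ᵢ | ȳᵢ | A·x̄ᵢ | A·ȳᵢ
web | 7220.00 | 65.00 | 95.00 | 469300.00 | 685900.00
flange | 5200.00 | 65.00 | 210.00 | 338000.00 | 1092000.00
Σ | 12420.00 |  |  | 807300.00 | 1777900.00
x̄ = 807300.00 / 12420.00 = 65.00 mm
ȳ = 1777900.00 / 12420.00 = 143.15 mm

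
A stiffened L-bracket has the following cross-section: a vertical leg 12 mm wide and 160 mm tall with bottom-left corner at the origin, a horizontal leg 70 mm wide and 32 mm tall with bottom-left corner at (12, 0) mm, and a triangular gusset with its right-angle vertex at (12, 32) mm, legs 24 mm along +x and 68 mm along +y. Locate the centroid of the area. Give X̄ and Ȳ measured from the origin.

vertical leg: A = 12 × 160 = 1920.00, centroid at (6.00, 80.00).
horizontal leg: A = 70 × 32 = 2240.00, centroid at (47.00, 16.00).
gusset: A = ½·24·68 = 816.00, centroid at (20.00, 54.67).
ΣA = 4976.00 mm²
ΣAX̄ = (1920.00)(6.00) + (2240.00)(47.00) + (816.00)(20.00) = 133120.00 mm³
ΣAȲ = (1920.00)(80.00) + (2240.00)(16.00) + (816.00)(54.67) = 234048.00 mm³
X̄ = 133120.00 / 4976.00 = 26.75 mm
Ȳ = 234048.00 / 4976.00 = 47.04 mm

X̄ = 26.75 mm, Ȳ = 47.04 mm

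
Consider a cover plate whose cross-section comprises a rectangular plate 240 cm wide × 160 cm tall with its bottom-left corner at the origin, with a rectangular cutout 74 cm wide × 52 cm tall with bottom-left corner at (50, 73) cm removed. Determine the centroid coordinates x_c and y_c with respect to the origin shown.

x_c = 123.68 cm, y_c = 77.88 cm

plate: A = 240 × 160 = 38400.00, centroid at (120.00, 80.00).
hole: A = −(74 × 52) = -3848.00, centroid at (87.00, 99.00).
ΣA = 34552.00 cm²
ΣAx_c = (38400.00)(120.00) + (-3848.00)(87.00) = 4273224.00 cm³
ΣAy_c = (38400.00)(80.00) + (-3848.00)(99.00) = 2691048.00 cm³
x_c = 4273224.00 / 34552.00 = 123.68 cm
y_c = 2691048.00 / 34552.00 = 77.88 cm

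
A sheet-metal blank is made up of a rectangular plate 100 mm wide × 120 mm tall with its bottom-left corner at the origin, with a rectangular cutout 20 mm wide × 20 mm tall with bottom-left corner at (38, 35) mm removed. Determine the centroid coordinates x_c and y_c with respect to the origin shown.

plate: A = 100 × 120 = 12000.00, centroid at (50.00, 60.00).
hole: A = −(20 × 20) = -400.00, centroid at (48.00, 45.00).
ΣA = 11600.00 mm², ΣAx_c = 580800.00 mm³, ΣAy_c = 702000.00 mm³.
x_c = 580800.00/11600.00 = 50.07 mm; y_c = 702000.00/11600.00 = 60.52 mm.

x_c = 50.07 mm, y_c = 60.52 mm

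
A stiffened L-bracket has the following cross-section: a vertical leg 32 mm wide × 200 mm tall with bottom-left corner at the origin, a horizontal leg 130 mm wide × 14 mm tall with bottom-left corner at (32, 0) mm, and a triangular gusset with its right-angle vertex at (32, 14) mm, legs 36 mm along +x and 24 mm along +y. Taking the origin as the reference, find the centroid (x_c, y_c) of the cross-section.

x_c = 34.44 mm, y_c = 76.54 mm

Part | A | x̄ᵢ | ȳᵢ | A·x̄ᵢ | A·ȳᵢ
vertical leg | 6400.00 | 16.00 | 100.00 | 102400.00 | 640000.00
horizontal leg | 1820.00 | 97.00 | 7.00 | 176540.00 | 12740.00
gusset | 432.00 | 44.00 | 22.00 | 19008.00 | 9504.00
Σ | 8652.00 |  |  | 297948.00 | 662244.00
x_c = 297948.00 / 8652.00 = 34.44 mm
y_c = 662244.00 / 8652.00 = 76.54 mm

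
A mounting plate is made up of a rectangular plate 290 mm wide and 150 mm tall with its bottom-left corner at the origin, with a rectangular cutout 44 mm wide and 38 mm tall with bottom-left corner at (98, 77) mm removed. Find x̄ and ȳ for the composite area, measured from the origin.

Part | A | x̄ᵢ | ȳᵢ | A·x̄ᵢ | A·ȳᵢ
plate | 43500.00 | 145.00 | 75.00 | 6307500.00 | 3262500.00
hole | -1672.00 | 120.00 | 96.00 | -200640.00 | -160512.00
Σ | 41828.00 |  |  | 6106860.00 | 3101988.00
x̄ = 6106860.00 / 41828.00 = 146.00 mm
ȳ = 3101988.00 / 41828.00 = 74.16 mm

x̄ = 146.00 mm, ȳ = 74.16 mm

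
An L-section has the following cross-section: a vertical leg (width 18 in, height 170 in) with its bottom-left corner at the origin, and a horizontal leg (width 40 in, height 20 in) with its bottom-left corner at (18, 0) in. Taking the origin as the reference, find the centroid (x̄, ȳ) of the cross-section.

x̄ = 15.01 in, ȳ = 69.46 in

Part | A | x̄ᵢ | ȳᵢ | A·x̄ᵢ | A·ȳᵢ
vertical leg | 3060.00 | 9.00 | 85.00 | 27540.00 | 260100.00
horizontal leg | 800.00 | 38.00 | 10.00 | 30400.00 | 8000.00
Σ | 3860.00 |  |  | 57940.00 | 268100.00
x̄ = 57940.00 / 3860.00 = 15.01 in
ȳ = 268100.00 / 3860.00 = 69.46 in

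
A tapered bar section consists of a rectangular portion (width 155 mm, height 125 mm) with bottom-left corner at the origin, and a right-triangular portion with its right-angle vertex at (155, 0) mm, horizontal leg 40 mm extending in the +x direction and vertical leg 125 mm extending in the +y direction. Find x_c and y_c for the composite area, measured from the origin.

x_c = 87.88 mm, y_c = 60.12 mm

Part | A | x̄ᵢ | ȳᵢ | A·x̄ᵢ | A·ȳᵢ
rectangular portion | 19375.00 | 77.50 | 62.50 | 1501562.50 | 1210937.50
triangular portion | 2500.00 | 168.33 | 41.67 | 420833.33 | 104166.67
Σ | 21875.00 |  |  | 1922395.83 | 1315104.17
x_c = 1922395.83 / 21875.00 = 87.88 mm
y_c = 1315104.17 / 21875.00 = 60.12 mm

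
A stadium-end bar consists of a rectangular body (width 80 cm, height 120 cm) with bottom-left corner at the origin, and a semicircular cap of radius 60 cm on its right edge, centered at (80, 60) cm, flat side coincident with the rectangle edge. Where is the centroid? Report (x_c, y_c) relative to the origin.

x_c = 64.27 cm, y_c = 60.00 cm

Part | A | x̄ᵢ | ȳᵢ | A·x̄ᵢ | A·ȳᵢ
rectangular body | 9600.00 | 40.00 | 60.00 | 384000.00 | 576000.00
semicircular end | 5654.87 | 105.46 | 60.00 | 596389.34 | 339292.01
Σ | 15254.87 |  |  | 980389.34 | 915292.01
x_c = 980389.34 / 15254.87 = 64.27 cm
y_c = 915292.01 / 15254.87 = 60.00 cm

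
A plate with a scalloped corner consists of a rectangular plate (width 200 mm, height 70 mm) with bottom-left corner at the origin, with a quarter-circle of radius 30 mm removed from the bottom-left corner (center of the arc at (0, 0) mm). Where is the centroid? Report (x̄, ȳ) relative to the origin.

x̄ = 104.64 mm, ȳ = 36.18 mm

plate: A = 200 × 70 = 14000.00, centroid at (100.00, 35.00).
removed quarter-circle: A = −¼π·30² = -706.86, centroid at (12.73, 12.73).
ΣA = 13293.14 mm²
ΣAx̄ = (14000.00)(100.00) + (-706.86)(12.73) = 1391000.00 mm³
ΣAȳ = (14000.00)(35.00) + (-706.86)(12.73) = 481000.00 mm³
x̄ = 1391000.00 / 13293.14 = 104.64 mm
ȳ = 481000.00 / 13293.14 = 36.18 mm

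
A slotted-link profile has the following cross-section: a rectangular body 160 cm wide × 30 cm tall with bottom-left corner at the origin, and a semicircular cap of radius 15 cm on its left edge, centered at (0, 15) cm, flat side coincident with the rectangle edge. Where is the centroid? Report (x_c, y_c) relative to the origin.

x_c = 74.08 cm, y_c = 15.00 cm

Part | A | x̄ᵢ | ȳᵢ | A·x̄ᵢ | A·ȳᵢ
rectangular body | 4800.00 | 80.00 | 15.00 | 384000.00 | 72000.00
semicircular end | 353.43 | -6.37 | 15.00 | -2250.00 | 5301.44
Σ | 5153.43 |  |  | 381750.00 | 77301.44
x_c = 381750.00 / 5153.43 = 74.08 cm
y_c = 77301.44 / 5153.43 = 15.00 cm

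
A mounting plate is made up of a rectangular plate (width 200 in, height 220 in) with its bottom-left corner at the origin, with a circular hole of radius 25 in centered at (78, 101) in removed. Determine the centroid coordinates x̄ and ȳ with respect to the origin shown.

x̄ = 101.03 in, ȳ = 110.42 in

Part | A | x̄ᵢ | ȳᵢ | A·x̄ᵢ | A·ȳᵢ
plate | 44000.00 | 100.00 | 110.00 | 4400000.00 | 4840000.00
hole | -1963.50 | 78.00 | 101.00 | -153152.64 | -198313.04
Σ | 42036.50 |  |  | 4246847.36 | 4641686.96
x̄ = 4246847.36 / 42036.50 = 101.03 in
ȳ = 4641686.96 / 42036.50 = 110.42 in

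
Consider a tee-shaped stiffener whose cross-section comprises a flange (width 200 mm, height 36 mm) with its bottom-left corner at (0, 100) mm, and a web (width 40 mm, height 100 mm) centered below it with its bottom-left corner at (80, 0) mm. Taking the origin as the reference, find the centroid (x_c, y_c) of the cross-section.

web: A = 40 × 100 = 4000.00, centroid at (100.00, 50.00).
flange: A = 200 × 36 = 7200.00, centroid at (100.00, 118.00).
ΣA = 11200.00 mm²
ΣAx_c = (4000.00)(100.00) + (7200.00)(100.00) = 1120000.00 mm³
ΣAy_c = (4000.00)(50.00) + (7200.00)(118.00) = 1049600.00 mm³
x_c = 1120000.00 / 11200.00 = 100.00 mm
y_c = 1049600.00 / 11200.00 = 93.71 mm

x_c = 100.00 mm, y_c = 93.71 mm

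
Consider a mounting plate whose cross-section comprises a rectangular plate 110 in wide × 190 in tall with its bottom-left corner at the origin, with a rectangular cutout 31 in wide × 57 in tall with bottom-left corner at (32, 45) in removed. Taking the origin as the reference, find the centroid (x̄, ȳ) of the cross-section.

x̄ = 55.69 in, ȳ = 96.99 in

plate: A = 110 × 190 = 20900.00, centroid at (55.00, 95.00).
hole: A = −(31 × 57) = -1767.00, centroid at (47.50, 73.50).
ΣA = 19133.00 in²
ΣAx̄ = (20900.00)(55.00) + (-1767.00)(47.50) = 1065567.50 in³
ΣAȳ = (20900.00)(95.00) + (-1767.00)(73.50) = 1855625.50 in³
x̄ = 1065567.50 / 19133.00 = 55.69 in
ȳ = 1855625.50 / 19133.00 = 96.99 in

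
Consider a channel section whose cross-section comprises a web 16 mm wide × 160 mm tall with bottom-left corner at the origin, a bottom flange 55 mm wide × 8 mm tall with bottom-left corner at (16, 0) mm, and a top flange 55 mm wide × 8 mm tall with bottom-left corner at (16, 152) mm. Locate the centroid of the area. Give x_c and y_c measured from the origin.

x_c = 17.08 mm, y_c = 80.00 mm

web: A = 16 × 160 = 2560.00, centroid at (8.00, 80.00).
bottom flange: A = 55 × 8 = 440.00, centroid at (43.50, 4.00).
top flange: A = 55 × 8 = 440.00, centroid at (43.50, 156.00).
ΣA = 3440.00 mm²
ΣAx_c = (2560.00)(8.00) + (440.00)(43.50) + (440.00)(43.50) = 58760.00 mm³
ΣAy_c = (2560.00)(80.00) + (440.00)(4.00) + (440.00)(156.00) = 275200.00 mm³
x_c = 58760.00 / 3440.00 = 17.08 mm
y_c = 275200.00 / 3440.00 = 80.00 mm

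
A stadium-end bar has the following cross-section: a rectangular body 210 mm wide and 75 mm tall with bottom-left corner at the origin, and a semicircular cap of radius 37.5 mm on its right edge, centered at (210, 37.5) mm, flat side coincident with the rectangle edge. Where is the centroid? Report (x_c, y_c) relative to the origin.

rectangular body: A = 210 × 75 = 15750.00, centroid at (105.00, 37.50).
semicircular end: A = ½π·37.5² = 2208.93, centroid at (225.92, 37.50).
ΣA = 17958.93 mm², ΣAx_c = 2152782.04 mm³, ΣAy_c = 673459.96 mm³.
x_c = 2152782.04/17958.93 = 119.87 mm; y_c = 673459.96/17958.93 = 37.50 mm.

x_c = 119.87 mm, y_c = 37.50 mm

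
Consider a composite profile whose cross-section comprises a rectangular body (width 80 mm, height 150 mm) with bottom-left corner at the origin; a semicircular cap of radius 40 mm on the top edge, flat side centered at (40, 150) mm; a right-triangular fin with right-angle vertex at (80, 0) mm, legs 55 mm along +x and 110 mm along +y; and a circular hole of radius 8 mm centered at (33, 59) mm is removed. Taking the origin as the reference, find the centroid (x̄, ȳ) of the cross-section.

Part | A | x̄ᵢ | ȳᵢ | A·x̄ᵢ | A·ȳᵢ
rectangular body | 12000.00 | 40.00 | 75.00 | 480000.00 | 900000.00
semicircular top | 2513.27 | 40.00 | 166.98 | 100530.96 | 419657.79
triangular fin | 3025.00 | 98.33 | 36.67 | 297458.33 | 110916.67
hole | -201.06 | 33.00 | 59.00 | -6635.04 | -11862.65
Σ | 17337.21 |  |  | 871354.25 | 1418711.80
x̄ = 871354.25 / 17337.21 = 50.26 mm
ȳ = 1418711.80 / 17337.21 = 81.83 mm

x̄ = 50.26 mm, ȳ = 81.83 mm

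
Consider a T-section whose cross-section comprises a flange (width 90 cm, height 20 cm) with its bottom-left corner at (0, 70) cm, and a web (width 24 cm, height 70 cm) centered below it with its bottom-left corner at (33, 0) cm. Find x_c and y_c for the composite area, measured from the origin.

x_c = 45.00 cm, y_c = 58.28 cm

web: A = 24 × 70 = 1680.00, centroid at (45.00, 35.00).
flange: A = 90 × 20 = 1800.00, centroid at (45.00, 80.00).
ΣA = 3480.00 cm²
ΣAx_c = (1680.00)(45.00) + (1800.00)(45.00) = 156600.00 cm³
ΣAy_c = (1680.00)(35.00) + (1800.00)(80.00) = 202800.00 cm³
x_c = 156600.00 / 3480.00 = 45.00 cm
y_c = 202800.00 / 3480.00 = 58.28 cm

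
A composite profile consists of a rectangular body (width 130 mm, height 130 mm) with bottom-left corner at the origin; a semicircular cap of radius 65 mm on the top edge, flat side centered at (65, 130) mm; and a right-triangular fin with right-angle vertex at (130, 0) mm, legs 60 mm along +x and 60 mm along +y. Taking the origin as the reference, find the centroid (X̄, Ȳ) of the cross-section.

rectangular body: A = 130 × 130 = 16900.00, centroid at (65.00, 65.00).
semicircular top: A = ½π·65² = 6636.61, centroid at (65.00, 157.59).
triangular fin: A = ½·60·60 = 1800.00, centroid at (150.00, 20.00).
ΣA = 25336.61 mm², ΣAX̄ = 1799879.94 mm³, ΣAȲ = 2180343.22 mm³.
X̄ = 1799879.94/25336.61 = 71.04 mm; Ȳ = 2180343.22/25336.61 = 86.06 mm.

X̄ = 71.04 mm, Ȳ = 86.06 mm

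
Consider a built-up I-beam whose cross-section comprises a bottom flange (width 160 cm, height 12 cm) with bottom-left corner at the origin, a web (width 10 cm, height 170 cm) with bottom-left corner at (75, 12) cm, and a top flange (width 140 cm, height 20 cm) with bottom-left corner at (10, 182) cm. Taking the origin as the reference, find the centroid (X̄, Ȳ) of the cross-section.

X̄ = 80.00 cm, Ȳ = 111.22 cm

Part | A | x̄ᵢ | ȳᵢ | A·x̄ᵢ | A·ȳᵢ
bottom flange | 1920.00 | 80.00 | 6.00 | 153600.00 | 11520.00
web | 1700.00 | 80.00 | 97.00 | 136000.00 | 164900.00
top flange | 2800.00 | 80.00 | 192.00 | 224000.00 | 537600.00
Σ | 6420.00 |  |  | 513600.00 | 714020.00
X̄ = 513600.00 / 6420.00 = 80.00 cm
Ȳ = 714020.00 / 6420.00 = 111.22 cm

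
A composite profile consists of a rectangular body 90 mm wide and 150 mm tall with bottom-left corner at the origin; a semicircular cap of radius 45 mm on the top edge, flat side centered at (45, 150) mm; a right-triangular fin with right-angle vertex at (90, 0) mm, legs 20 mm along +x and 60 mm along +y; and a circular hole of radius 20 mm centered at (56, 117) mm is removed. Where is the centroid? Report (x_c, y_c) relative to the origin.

rectangular body: A = 90 × 150 = 13500.00, centroid at (45.00, 75.00).
semicircular top: A = ½π·45² = 3180.86, centroid at (45.00, 169.10).
triangular fin: A = ½·20·60 = 600.00, centroid at (96.67, 20.00).
hole: A = −π·20² = -1256.64, centroid at (56.00, 117.00).
ΣA = 16024.23 mm², ΣAx_c = 738267.14 mm³, ΣAy_c = 1415352.85 mm³.
x_c = 738267.14/16024.23 = 46.07 mm; y_c = 1415352.85/16024.23 = 88.33 mm.

x_c = 46.07 mm, y_c = 88.33 mm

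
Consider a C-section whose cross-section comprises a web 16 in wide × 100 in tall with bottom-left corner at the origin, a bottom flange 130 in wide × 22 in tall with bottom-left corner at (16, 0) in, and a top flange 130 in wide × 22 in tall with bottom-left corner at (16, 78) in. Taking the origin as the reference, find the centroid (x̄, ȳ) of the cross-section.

x̄ = 65.04 in, ȳ = 50.00 in

web: A = 16 × 100 = 1600.00, centroid at (8.00, 50.00).
bottom flange: A = 130 × 22 = 2860.00, centroid at (81.00, 11.00).
top flange: A = 130 × 22 = 2860.00, centroid at (81.00, 89.00).
ΣA = 7320.00 in², ΣAx̄ = 476120.00 in³, ΣAȳ = 366000.00 in³.
x̄ = 476120.00/7320.00 = 65.04 in; ȳ = 366000.00/7320.00 = 50.00 in.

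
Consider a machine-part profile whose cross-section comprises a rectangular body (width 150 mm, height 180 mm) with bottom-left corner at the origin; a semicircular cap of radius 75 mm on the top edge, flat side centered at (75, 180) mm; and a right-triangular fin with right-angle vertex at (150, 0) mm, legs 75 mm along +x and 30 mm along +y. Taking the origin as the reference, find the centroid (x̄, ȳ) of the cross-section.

Part | A | x̄ᵢ | ȳᵢ | A·x̄ᵢ | A·ȳᵢ
rectangular body | 27000.00 | 75.00 | 90.00 | 2025000.00 | 2430000.00
semicircular top | 8835.73 | 75.00 | 211.83 | 662679.70 | 1871681.28
triangular fin | 1125.00 | 175.00 | 10.00 | 196875.00 | 11250.00
Σ | 36960.73 |  |  | 2884554.70 | 4312931.28
x̄ = 2884554.70 / 36960.73 = 78.04 mm
ȳ = 4312931.28 / 36960.73 = 116.69 mm

x̄ = 78.04 mm, ȳ = 116.69 mm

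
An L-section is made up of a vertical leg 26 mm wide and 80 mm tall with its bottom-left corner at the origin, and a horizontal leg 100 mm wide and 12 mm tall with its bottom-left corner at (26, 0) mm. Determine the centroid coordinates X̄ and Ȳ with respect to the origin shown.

Part | A | x̄ᵢ | ȳᵢ | A·x̄ᵢ | A·ȳᵢ
vertical leg | 2080.00 | 13.00 | 40.00 | 27040.00 | 83200.00
horizontal leg | 1200.00 | 76.00 | 6.00 | 91200.00 | 7200.00
Σ | 3280.00 |  |  | 118240.00 | 90400.00
X̄ = 118240.00 / 3280.00 = 36.05 mm
Ȳ = 90400.00 / 3280.00 = 27.56 mm

X̄ = 36.05 mm, Ȳ = 27.56 mm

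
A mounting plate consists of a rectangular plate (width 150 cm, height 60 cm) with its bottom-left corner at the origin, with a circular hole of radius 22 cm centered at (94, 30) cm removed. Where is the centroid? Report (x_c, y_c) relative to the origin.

x_c = 71.14 cm, y_c = 30.00 cm

Part | A | x̄ᵢ | ȳᵢ | A·x̄ᵢ | A·ȳᵢ
plate | 9000.00 | 75.00 | 30.00 | 675000.00 | 270000.00
hole | -1520.53 | 94.00 | 30.00 | -142929.90 | -45615.93
Σ | 7479.47 |  |  | 532070.10 | 224384.07
x_c = 532070.10 / 7479.47 = 71.14 cm
y_c = 224384.07 / 7479.47 = 30.00 cm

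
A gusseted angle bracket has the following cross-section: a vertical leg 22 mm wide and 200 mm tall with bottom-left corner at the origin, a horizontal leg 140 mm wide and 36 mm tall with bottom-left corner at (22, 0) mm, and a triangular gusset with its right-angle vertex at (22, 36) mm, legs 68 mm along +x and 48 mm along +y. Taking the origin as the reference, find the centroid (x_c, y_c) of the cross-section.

x_c = 52.83 mm, y_c = 55.60 mm

vertical leg: A = 22 × 200 = 4400.00, centroid at (11.00, 100.00).
horizontal leg: A = 140 × 36 = 5040.00, centroid at (92.00, 18.00).
gusset: A = ½·68·48 = 1632.00, centroid at (44.67, 52.00).
ΣA = 11072.00 mm²
ΣAx_c = (4400.00)(11.00) + (5040.00)(92.00) + (1632.00)(44.67) = 584976.00 mm³
ΣAy_c = (4400.00)(100.00) + (5040.00)(18.00) + (1632.00)(52.00) = 615584.00 mm³
x_c = 584976.00 / 11072.00 = 52.83 mm
y_c = 615584.00 / 11072.00 = 55.60 mm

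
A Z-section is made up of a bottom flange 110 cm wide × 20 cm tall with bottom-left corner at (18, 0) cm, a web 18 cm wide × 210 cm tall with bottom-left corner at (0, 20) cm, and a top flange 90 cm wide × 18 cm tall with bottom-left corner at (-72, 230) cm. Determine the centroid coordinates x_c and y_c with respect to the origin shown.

x_c = 19.85 cm, y_c = 116.01 cm

Part | A | x̄ᵢ | ȳᵢ | A·x̄ᵢ | A·ȳᵢ
bottom flange | 2200.00 | 73.00 | 10.00 | 160600.00 | 22000.00
web | 3780.00 | 9.00 | 125.00 | 34020.00 | 472500.00
top flange | 1620.00 | -27.00 | 239.00 | -43740.00 | 387180.00
Σ | 7600.00 |  |  | 150880.00 | 881680.00
x_c = 150880.00 / 7600.00 = 19.85 cm
y_c = 881680.00 / 7600.00 = 116.01 cm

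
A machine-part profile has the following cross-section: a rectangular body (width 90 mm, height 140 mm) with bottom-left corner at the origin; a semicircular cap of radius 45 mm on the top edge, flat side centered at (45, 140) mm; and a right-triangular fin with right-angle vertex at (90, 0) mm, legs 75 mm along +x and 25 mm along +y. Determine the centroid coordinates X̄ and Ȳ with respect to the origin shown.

X̄ = 48.93 mm, Ȳ = 83.49 mm

Part | A | x̄ᵢ | ȳᵢ | A·x̄ᵢ | A·ȳᵢ
rectangular body | 12600.00 | 45.00 | 70.00 | 567000.00 | 882000.00
semicircular top | 3180.86 | 45.00 | 159.10 | 143138.82 | 506070.76
triangular fin | 937.50 | 115.00 | 8.33 | 107812.50 | 7812.50
Σ | 16718.36 |  |  | 817951.32 | 1395883.26
X̄ = 817951.32 / 16718.36 = 48.93 mm
Ȳ = 1395883.26 / 16718.36 = 83.49 mm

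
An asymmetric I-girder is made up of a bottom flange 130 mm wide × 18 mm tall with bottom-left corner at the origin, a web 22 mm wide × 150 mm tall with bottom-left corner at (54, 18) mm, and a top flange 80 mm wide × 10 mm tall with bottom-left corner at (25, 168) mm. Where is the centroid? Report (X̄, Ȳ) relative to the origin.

X̄ = 65.00 mm, Ȳ = 72.42 mm

Part | A | x̄ᵢ | ȳᵢ | A·x̄ᵢ | A·ȳᵢ
bottom flange | 2340.00 | 65.00 | 9.00 | 152100.00 | 21060.00
web | 3300.00 | 65.00 | 93.00 | 214500.00 | 306900.00
top flange | 800.00 | 65.00 | 173.00 | 52000.00 | 138400.00
Σ | 6440.00 |  |  | 418600.00 | 466360.00
X̄ = 418600.00 / 6440.00 = 65.00 mm
Ȳ = 466360.00 / 6440.00 = 72.42 mm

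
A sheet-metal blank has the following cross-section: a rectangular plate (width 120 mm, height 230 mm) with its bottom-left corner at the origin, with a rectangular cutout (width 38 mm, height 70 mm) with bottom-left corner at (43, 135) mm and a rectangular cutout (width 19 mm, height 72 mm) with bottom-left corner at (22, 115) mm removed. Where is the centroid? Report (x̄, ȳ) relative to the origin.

x̄ = 61.43 mm, ȳ = 106.70 mm

plate: A = 120 × 230 = 27600.00, centroid at (60.00, 115.00).
hole 1: A = −(38 × 70) = -2660.00, centroid at (62.00, 170.00).
hole 2: A = −(19 × 72) = -1368.00, centroid at (31.50, 151.00).
ΣA = 23572.00 mm², ΣAx̄ = 1447988.00 mm³, ΣAȳ = 2515232.00 mm³.
x̄ = 1447988.00/23572.00 = 61.43 mm; ȳ = 2515232.00/23572.00 = 106.70 mm.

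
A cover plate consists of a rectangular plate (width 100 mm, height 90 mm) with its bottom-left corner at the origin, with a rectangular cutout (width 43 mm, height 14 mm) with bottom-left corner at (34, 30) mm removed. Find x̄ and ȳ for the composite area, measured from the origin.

x̄ = 49.61 mm, ȳ = 45.57 mm

plate: A = 100 × 90 = 9000.00, centroid at (50.00, 45.00).
hole: A = −(43 × 14) = -602.00, centroid at (55.50, 37.00).
ΣA = 8398.00 mm²
ΣAx̄ = (9000.00)(50.00) + (-602.00)(55.50) = 416589.00 mm³
ΣAȳ = (9000.00)(45.00) + (-602.00)(37.00) = 382726.00 mm³
x̄ = 416589.00 / 8398.00 = 49.61 mm
ȳ = 382726.00 / 8398.00 = 45.57 mm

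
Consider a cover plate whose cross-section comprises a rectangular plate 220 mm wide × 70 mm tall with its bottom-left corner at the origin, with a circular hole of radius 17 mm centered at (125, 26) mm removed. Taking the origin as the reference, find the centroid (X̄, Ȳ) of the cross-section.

X̄ = 109.06 mm, Ȳ = 35.56 mm

plate: A = 220 × 70 = 15400.00, centroid at (110.00, 35.00).
hole: A = −π·17² = -907.92, centroid at (125.00, 26.00).
ΣA = 14492.08 mm²
ΣAX̄ = (15400.00)(110.00) + (-907.92)(125.00) = 1580509.97 mm³
ΣAȲ = (15400.00)(35.00) + (-907.92)(26.00) = 515394.07 mm³
X̄ = 1580509.97 / 14492.08 = 109.06 mm
Ȳ = 515394.07 / 14492.08 = 35.56 mm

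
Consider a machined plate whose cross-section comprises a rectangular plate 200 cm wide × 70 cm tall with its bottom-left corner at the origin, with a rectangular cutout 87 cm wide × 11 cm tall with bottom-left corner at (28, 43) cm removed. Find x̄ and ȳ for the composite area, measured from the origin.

x̄ = 102.09 cm, ȳ = 34.01 cm

plate: A = 200 × 70 = 14000.00, centroid at (100.00, 35.00).
hole: A = −(87 × 11) = -957.00, centroid at (71.50, 48.50).
ΣA = 13043.00 cm²
ΣAx̄ = (14000.00)(100.00) + (-957.00)(71.50) = 1331574.50 cm³
ΣAȳ = (14000.00)(35.00) + (-957.00)(48.50) = 443585.50 cm³
x̄ = 1331574.50 / 13043.00 = 102.09 cm
ȳ = 443585.50 / 13043.00 = 34.01 cm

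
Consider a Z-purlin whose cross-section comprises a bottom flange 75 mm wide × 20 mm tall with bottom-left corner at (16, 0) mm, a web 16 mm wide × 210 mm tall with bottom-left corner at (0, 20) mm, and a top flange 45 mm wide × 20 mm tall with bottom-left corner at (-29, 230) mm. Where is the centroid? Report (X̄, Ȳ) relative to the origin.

Part | A | x̄ᵢ | ȳᵢ | A·x̄ᵢ | A·ȳᵢ
bottom flange | 1500.00 | 53.50 | 10.00 | 80250.00 | 15000.00
web | 3360.00 | 8.00 | 125.00 | 26880.00 | 420000.00
top flange | 900.00 | -6.50 | 240.00 | -5850.00 | 216000.00
Σ | 5760.00 |  |  | 101280.00 | 651000.00
X̄ = 101280.00 / 5760.00 = 17.58 mm
Ȳ = 651000.00 / 5760.00 = 113.02 mm

X̄ = 17.58 mm, Ȳ = 113.02 mm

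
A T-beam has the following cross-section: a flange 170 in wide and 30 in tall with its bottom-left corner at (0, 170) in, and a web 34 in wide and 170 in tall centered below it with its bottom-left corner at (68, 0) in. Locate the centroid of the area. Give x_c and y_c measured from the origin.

x_c = 85.00 in, y_c = 131.88 in

web: A = 34 × 170 = 5780.00, centroid at (85.00, 85.00).
flange: A = 170 × 30 = 5100.00, centroid at (85.00, 185.00).
ΣA = 10880.00 in², ΣAx_c = 924800.00 in³, ΣAy_c = 1434800.00 in³.
x_c = 924800.00/10880.00 = 85.00 in; y_c = 1434800.00/10880.00 = 131.88 in.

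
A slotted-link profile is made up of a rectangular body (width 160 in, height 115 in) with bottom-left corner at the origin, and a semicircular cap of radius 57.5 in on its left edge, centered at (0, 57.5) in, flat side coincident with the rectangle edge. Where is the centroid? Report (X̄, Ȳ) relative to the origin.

rectangular body: A = 160 × 115 = 18400.00, centroid at (80.00, 57.50).
semicircular end: A = ½π·57.5² = 5193.45, centroid at (-24.40, 57.50).
ΣA = 23593.45 in²
ΣAX̄ = (18400.00)(80.00) + (5193.45)(-24.40) = 1345260.42 in³
ΣAȲ = (18400.00)(57.50) + (5193.45)(57.50) = 1356623.11 in³
X̄ = 1345260.42 / 23593.45 = 57.02 in
Ȳ = 1356623.11 / 23593.45 = 57.50 in

X̄ = 57.02 in, Ȳ = 57.50 in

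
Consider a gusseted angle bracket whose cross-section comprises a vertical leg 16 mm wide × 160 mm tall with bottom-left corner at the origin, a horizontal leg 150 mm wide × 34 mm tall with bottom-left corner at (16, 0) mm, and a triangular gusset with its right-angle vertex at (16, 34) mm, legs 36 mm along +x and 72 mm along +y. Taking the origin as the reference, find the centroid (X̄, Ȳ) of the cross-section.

X̄ = 58.16 mm, Ȳ = 40.94 mm

Part | A | x̄ᵢ | ȳᵢ | A·x̄ᵢ | A·ȳᵢ
vertical leg | 2560.00 | 8.00 | 80.00 | 20480.00 | 204800.00
horizontal leg | 5100.00 | 91.00 | 17.00 | 464100.00 | 86700.00
gusset | 1296.00 | 28.00 | 58.00 | 36288.00 | 75168.00
Σ | 8956.00 |  |  | 520868.00 | 366668.00
X̄ = 520868.00 / 8956.00 = 58.16 mm
Ȳ = 366668.00 / 8956.00 = 40.94 mm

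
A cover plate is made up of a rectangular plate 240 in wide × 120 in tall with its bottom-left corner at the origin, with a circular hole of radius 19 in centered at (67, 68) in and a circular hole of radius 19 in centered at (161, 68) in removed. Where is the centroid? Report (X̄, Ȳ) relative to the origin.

X̄ = 120.51 in, Ȳ = 59.32 in

Part | A | x̄ᵢ | ȳᵢ | A·x̄ᵢ | A·ȳᵢ
plate | 28800.00 | 120.00 | 60.00 | 3456000.00 | 1728000.00
hole 1 | -1134.11 | 67.00 | 68.00 | -75985.70 | -77119.82
hole 2 | -1134.11 | 161.00 | 68.00 | -182592.51 | -77119.82
Σ | 26531.77 |  |  | 3197421.79 | 1573760.37
X̄ = 3197421.79 / 26531.77 = 120.51 in
Ȳ = 1573760.37 / 26531.77 = 59.32 in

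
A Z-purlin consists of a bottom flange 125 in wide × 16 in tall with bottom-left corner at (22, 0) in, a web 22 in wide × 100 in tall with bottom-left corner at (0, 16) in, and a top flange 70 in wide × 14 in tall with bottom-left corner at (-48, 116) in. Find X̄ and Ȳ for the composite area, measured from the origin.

X̄ = 34.84 in, Ȳ = 54.39 in

bottom flange: A = 125 × 16 = 2000.00, centroid at (84.50, 8.00).
web: A = 22 × 100 = 2200.00, centroid at (11.00, 66.00).
top flange: A = 70 × 14 = 980.00, centroid at (-13.00, 123.00).
ΣA = 5180.00 in²
ΣAX̄ = (2000.00)(84.50) + (2200.00)(11.00) + (980.00)(-13.00) = 180460.00 in³
ΣAȲ = (2000.00)(8.00) + (2200.00)(66.00) + (980.00)(123.00) = 281740.00 in³
X̄ = 180460.00 / 5180.00 = 34.84 in
Ȳ = 281740.00 / 5180.00 = 54.39 in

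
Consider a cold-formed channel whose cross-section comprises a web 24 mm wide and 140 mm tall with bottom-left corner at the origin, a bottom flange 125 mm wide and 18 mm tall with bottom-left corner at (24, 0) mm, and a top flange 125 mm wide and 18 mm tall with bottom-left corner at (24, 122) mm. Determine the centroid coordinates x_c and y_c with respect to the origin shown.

web: A = 24 × 140 = 3360.00, centroid at (12.00, 70.00).
bottom flange: A = 125 × 18 = 2250.00, centroid at (86.50, 9.00).
top flange: A = 125 × 18 = 2250.00, centroid at (86.50, 131.00).
ΣA = 7860.00 mm², ΣAx_c = 429570.00 mm³, ΣAy_c = 550200.00 mm³.
x_c = 429570.00/7860.00 = 54.65 mm; y_c = 550200.00/7860.00 = 70.00 mm.

x_c = 54.65 mm, y_c = 70.00 mm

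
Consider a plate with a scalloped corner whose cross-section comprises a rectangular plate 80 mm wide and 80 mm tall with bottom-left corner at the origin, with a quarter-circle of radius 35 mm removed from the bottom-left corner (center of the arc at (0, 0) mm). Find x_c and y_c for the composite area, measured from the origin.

plate: A = 80 × 80 = 6400.00, centroid at (40.00, 40.00).
removed quarter-circle: A = −¼π·35² = -962.11, centroid at (14.85, 14.85).
ΣA = 5437.89 mm², ΣAx_c = 241708.33 mm³, ΣAy_c = 241708.33 mm³.
x_c = 241708.33/5437.89 = 44.45 mm; y_c = 241708.33/5437.89 = 44.45 mm.

x_c = 44.45 mm, y_c = 44.45 mm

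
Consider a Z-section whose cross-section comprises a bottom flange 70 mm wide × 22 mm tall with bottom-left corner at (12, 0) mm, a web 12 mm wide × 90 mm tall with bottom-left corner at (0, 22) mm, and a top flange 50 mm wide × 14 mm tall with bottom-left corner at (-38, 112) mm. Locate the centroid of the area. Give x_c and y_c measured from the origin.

bottom flange: A = 70 × 22 = 1540.00, centroid at (47.00, 11.00).
web: A = 12 × 90 = 1080.00, centroid at (6.00, 67.00).
top flange: A = 50 × 14 = 700.00, centroid at (-13.00, 119.00).
ΣA = 3320.00 mm², ΣAx_c = 69760.00 mm³, ΣAy_c = 172600.00 mm³.
x_c = 69760.00/3320.00 = 21.01 mm; y_c = 172600.00/3320.00 = 51.99 mm.

x_c = 21.01 mm, y_c = 51.99 mm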